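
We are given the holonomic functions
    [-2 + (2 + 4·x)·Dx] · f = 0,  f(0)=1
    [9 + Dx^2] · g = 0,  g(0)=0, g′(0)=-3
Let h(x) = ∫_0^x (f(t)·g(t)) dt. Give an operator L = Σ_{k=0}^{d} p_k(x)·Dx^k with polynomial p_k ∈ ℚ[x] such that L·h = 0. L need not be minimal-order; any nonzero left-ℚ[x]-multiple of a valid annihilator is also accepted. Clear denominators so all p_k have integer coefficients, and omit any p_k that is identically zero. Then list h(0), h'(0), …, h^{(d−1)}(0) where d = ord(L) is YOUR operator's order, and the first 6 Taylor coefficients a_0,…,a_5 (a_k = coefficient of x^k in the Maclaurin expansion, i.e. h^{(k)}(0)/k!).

f: a_k = 1, 1, -1/2, 1/2, -5/8, 7/8, …
g: a_k = 0, -3, 0, 9/2, 0, -81/40, …
Sym-product of L_f,L_g gives L₀ (≤ ord 2).
h=∫h₀ ⇒ L = L₀·Dx.
L = (12 + 36·x + 36·x^2)·Dx + (-2 - 4·x)·Dx^2 + (1 + 4·x + 4·x^2)·Dx^3  (order 3).
h: a_k = 0, 0, -3/2, -1, 3/2, 3/5, …
ICs: h(0) = 0, h′(0) = 0, h′′(0) = -3.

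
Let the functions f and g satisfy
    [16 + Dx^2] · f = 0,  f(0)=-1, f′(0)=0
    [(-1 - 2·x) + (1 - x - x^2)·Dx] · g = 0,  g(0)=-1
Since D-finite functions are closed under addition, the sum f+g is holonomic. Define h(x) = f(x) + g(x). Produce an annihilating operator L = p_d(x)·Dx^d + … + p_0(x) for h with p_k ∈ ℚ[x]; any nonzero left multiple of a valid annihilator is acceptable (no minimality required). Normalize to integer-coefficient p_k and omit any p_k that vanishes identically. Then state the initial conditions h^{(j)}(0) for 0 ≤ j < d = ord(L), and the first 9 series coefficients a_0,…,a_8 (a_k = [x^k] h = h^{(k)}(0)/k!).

L = (-272 - 384·x + 352·x^2 - 192·x^3 - 640·x^4 - 256·x^5) + (160 - 368·x - 32·x^2 + 544·x^3 - 48·x^4 - 384·x^5 - 128·x^6)·Dx + (-17 - 24·x + 22·x^2 - 12·x^3 - 40·x^4 - 16·x^5)·Dx^2 + (10 - 23·x - 2·x^2 + 34·x^3 - 3·x^4 - 24·x^5 - 8·x^6)·Dx^3  (order 3).
h: a_k = -2, -1, 6, -3, -47/3, -8, -329/45, -21, -11222/315, …
ICs: h(0) = -2, h′(0) = -1, h′′(0) = 12.

f: a_k = -1, 0, 8, 0, -32/3, 0, 256/45, 0, -512/315, …
g: a_k = -1, -1, -2, -3, -5, -8, -13, -21, -34, …
Sum ⇒ L₀ = lclm(L_f,L_g) in ℚ(x)⟨Dx⟩.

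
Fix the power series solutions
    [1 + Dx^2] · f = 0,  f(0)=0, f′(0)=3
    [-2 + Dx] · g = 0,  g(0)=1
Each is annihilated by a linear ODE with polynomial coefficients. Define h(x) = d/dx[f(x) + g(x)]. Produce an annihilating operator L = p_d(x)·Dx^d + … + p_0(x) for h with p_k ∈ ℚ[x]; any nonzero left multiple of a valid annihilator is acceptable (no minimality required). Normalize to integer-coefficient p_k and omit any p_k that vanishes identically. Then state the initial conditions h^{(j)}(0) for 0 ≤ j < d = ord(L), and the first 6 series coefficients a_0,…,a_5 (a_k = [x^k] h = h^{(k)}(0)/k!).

f: a_k = 0, 3, 0, -1/2, 0, 1/40, …
g: a_k = 1, 2, 2, 4/3, 2/3, 4/15, …
L₀ := lclm(L_f,L_g); ord L₀ ≤ 2+1.
Differentiate: ansatz ord ≤ ord L₀ ⇒ L.
L = 2 - Dx + 2·Dx^2 - Dx^3  (order 3).
h: a_k = 5, 4, 5/2, 8/3, 35/24, 8/15, …
ICs: h(0) = 5, h′(0) = 4, h′′(0) = 5.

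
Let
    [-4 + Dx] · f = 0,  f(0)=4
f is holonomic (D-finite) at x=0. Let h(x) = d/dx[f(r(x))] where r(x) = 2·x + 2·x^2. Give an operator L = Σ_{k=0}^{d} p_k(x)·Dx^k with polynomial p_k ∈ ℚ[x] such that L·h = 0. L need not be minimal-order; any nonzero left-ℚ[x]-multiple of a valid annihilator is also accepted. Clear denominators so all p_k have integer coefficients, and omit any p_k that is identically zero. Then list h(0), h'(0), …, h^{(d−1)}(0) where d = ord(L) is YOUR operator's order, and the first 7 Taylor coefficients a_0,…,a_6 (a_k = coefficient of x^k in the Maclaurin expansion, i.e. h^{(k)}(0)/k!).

L = (10 + 32·x + 32·x^2) + (-1 - 2·x)·Dx  (order 1).
h: a_k = 32, 320, 1792, 22016/3, 72704/3, 1021952/15, 1515520/9, …
ICs: h(0) = 32.

f: a_k = 4, 16, 32, 128/3, 128/3, 512/15, 1024/45, …
f∘r: x↦r, Dx↦Dx/r' in L_f ⇒ L₀.
Derive L from L₀ (diff closure).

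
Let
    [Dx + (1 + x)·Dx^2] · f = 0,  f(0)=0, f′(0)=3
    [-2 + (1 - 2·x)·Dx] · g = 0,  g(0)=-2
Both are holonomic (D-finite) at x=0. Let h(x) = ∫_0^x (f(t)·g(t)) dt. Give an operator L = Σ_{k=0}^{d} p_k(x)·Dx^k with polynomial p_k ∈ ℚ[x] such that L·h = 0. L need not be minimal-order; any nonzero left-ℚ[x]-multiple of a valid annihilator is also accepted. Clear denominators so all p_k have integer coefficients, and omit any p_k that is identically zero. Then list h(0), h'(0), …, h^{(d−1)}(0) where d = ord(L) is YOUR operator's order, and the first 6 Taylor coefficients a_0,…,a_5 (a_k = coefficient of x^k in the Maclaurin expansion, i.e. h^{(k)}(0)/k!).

L = 2·Dx + (3 + 6·x)·Dx^2 + (-1 + x + 2·x^2)·Dx^3  (order 3).
h: a_k = 0, 0, -3, -3, -5, -77/10, …
ICs: h(0) = 0, h′(0) = 0, h′′(0) = -6.

f: a_k = 0, 3, -3/2, 1, -3/4, 3/5, …
g: a_k = -2, -4, -8, -16, -32, -64, …
L₀ := L_f ⊗_s L_g (sym. prod.), ord ≤ 2.
h=∫₀ˣh₀: take L = L₀·Dx.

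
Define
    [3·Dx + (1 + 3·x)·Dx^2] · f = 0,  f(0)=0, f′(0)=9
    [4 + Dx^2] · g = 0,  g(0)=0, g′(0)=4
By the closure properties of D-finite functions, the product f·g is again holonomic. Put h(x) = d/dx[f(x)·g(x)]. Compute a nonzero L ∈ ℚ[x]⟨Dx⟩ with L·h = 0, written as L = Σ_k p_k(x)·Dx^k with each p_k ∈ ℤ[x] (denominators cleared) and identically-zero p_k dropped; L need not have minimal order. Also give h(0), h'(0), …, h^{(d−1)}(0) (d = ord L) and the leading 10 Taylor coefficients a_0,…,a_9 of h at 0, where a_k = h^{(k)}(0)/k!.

L = (-21880 - 49536·x - 195264·x^2 - 252288·x^3 + 225504·x^4 + 746496·x^5 + 373248·x^6) + (-9384 - 44856·x - 47520·x^2 + 90720·x^3 + 311040·x^4 + 186624·x^5)·Dx + (-6026 - 16344·x - 53892·x^2 - 32832·x^3 + 182736·x^4 + 373248·x^5 + 186624·x^6)·Dx^2 + (-2346 - 11214·x - 11880·x^2 + 22680·x^3 + 77760·x^4 + 46656·x^5)·Dx^3 + (-139 - 990·x - 1269·x^2 + 7560·x^3 + 31590·x^4 + 46656·x^5 + 23328·x^6)·Dx^4  (order 4).
h: a_k = 0, 72, -162, 336, -1035, 3096, -45612/5, 188960/7, -1121553/14, 75036104/315, …
ICs: h(0) = 0, h′(0) = 72, h′′(0) = -324, h′′′(0) = 2016.

f: a_k = 0, 9, -27/2, 27, -243/4, 729/5, -729/2, 6561/7, -19683/8, 6561, …
g: a_k = 0, 4, 0, -8/3, 0, 8/15, 0, -16/315, 0, 8/2835, …
L₀ := L_f ⊗_s L_g (sym. prod.), ord ≤ 4.
h₀' ⇒ L via d/dx closure of L₀.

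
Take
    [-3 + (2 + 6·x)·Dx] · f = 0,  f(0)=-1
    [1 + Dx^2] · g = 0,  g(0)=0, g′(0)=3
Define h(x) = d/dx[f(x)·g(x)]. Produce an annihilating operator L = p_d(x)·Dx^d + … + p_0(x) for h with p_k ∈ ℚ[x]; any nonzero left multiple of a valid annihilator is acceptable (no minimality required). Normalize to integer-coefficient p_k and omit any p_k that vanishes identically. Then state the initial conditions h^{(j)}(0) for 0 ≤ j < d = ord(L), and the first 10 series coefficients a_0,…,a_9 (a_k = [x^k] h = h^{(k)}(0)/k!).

f: a_k = -1, -3/2, 9/8, -27/16, 405/128, -1701/256, 15309/1024, -72171/2048, 2814669/32768, -14073345/65536, …
g: a_k = 0, 3, 0, -1/2, 0, 1/40, 0, -1/1680, 0, 1/120960, …
h₀=f·g: eliminate ⇒ L₀, order ≤ 1·2.
h₀' ⇒ L via d/dx closure of L₀.
L = (133 + 2352·x + 4104·x^2 + 1728·x^3 + 1296·x^4) + (276 + 540·x - 1296·x^2 - 1296·x^3)·Dx + (124 + 840·x + 1836·x^2 + 1728·x^3 + 1296·x^4)·Dx^2  (order 2).
h: a_k = -3, -9, 93/8, -69/4, 5699/128, -73449/640, 4655323/15360, -1468555/1792, 7750542983/3440640, -12938977921/2064384, …
ICs: h(0) = -3, h′(0) = -9.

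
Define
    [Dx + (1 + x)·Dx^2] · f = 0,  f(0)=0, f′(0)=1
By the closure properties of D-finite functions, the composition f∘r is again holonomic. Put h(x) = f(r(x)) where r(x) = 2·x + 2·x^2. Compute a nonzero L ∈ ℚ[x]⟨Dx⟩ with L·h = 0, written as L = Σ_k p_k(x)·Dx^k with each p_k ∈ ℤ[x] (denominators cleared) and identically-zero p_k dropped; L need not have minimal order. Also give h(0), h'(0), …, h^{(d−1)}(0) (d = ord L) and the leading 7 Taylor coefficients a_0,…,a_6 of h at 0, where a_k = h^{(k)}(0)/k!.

f: a_k = 0, 1, -1/2, 1/3, -1/4, 1/5, -1/6, …
f∘r: x↦r, Dx↦Dx/r' in L_f ⇒ L₀.
L = (4·x + 4·x^2)·Dx + (1 + 4·x + 6·x^2 + 4·x^3)·Dx^2  (order 2).
h: a_k = 0, 2, 0, -4/3, 2, -8/5, 0, …
ICs: h(0) = 0, h′(0) = 2.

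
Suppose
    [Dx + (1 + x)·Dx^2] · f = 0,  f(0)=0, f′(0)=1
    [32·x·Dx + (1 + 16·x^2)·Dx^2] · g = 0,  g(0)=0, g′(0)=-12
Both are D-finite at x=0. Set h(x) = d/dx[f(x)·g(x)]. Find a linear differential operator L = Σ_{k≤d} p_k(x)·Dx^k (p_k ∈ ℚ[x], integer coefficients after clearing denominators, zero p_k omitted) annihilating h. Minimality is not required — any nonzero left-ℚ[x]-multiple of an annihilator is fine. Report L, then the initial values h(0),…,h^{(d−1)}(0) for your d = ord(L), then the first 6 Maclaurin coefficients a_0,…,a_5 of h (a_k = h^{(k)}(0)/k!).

f: a_k = 0, 1, -1/2, 1/3, -1/4, 1/5, …
g: a_k = 0, -12, 0, 64, 0, -3072/5, …
L₀ := L_f ⊗_s L_g (sym. prod.), ord ≤ 4.
Differentiate: ansatz ord ≤ ord L₀ ⇒ L.
L = (4224 + 8384·x + 204800·x^2 + 531456·x^3 + 491520·x^4 + 212992·x^5 + 262144·x^7) + (4098 + 28864·x + 258368·x^2 + 1045504·x^3 + 1798144·x^4 + 1523712·x^5 + 573440·x^6 + 786432·x^7 + 917504·x^8)·Dx + (132 + 8644·x + 37632·x^2 + 196032·x^3 + 614400·x^4 + 955392·x^5 + 786432·x^6 + 540672·x^7 + 786432·x^8 + 524288·x^9)·Dx^2 + (65 + 258·x + 2497·x^2 + 8576·x^3 + 30336·x^4 + 76800·x^5 + 118272·x^6 + 98304·x^7 + 98304·x^8 + 131072·x^9 + 65536·x^10)·Dx^3  (order 3).
h: a_k = 0, -24, 18, 240, -145, -17864/5, …
ICs: h(0) = 0, h′(0) = -24, h′′(0) = 36.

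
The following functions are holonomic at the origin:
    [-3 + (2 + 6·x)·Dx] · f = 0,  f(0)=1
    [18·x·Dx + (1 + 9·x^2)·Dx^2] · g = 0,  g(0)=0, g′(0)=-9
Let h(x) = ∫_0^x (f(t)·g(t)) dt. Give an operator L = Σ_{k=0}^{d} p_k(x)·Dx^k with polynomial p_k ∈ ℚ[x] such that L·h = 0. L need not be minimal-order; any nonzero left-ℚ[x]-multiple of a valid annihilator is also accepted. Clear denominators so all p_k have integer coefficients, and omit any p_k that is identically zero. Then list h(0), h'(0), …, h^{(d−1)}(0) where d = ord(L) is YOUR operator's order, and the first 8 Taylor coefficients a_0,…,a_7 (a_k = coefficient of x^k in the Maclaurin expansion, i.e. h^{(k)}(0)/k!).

f: a_k = 1, 3/2, -9/8, 27/16, -405/128, 1701/256, -15309/1024, 72171/2048, …
g: a_k = 0, -9, 0, 27, 0, -729/5, 0, 6561/7, …
f·g: L₀ = L_f ⊗_s L_g, ord ≤ 1·2.
h=∫h₀ ⇒ L = L₀·Dx.
L = (27 - 108·x - 81·x^2)·Dx + (-12 + 36·x + 324·x^2 + 324·x^3)·Dx^2 + (4 + 24·x + 72·x^2 + 216·x^3 + 324·x^4)·Dx^3  (order 3).
h: a_k = 0, 0, -9/2, -9/2, 297/32, 81/16, -31509/1280, -298161/8960, …
ICs: h(0) = 0, h′(0) = 0, h′′(0) = -9.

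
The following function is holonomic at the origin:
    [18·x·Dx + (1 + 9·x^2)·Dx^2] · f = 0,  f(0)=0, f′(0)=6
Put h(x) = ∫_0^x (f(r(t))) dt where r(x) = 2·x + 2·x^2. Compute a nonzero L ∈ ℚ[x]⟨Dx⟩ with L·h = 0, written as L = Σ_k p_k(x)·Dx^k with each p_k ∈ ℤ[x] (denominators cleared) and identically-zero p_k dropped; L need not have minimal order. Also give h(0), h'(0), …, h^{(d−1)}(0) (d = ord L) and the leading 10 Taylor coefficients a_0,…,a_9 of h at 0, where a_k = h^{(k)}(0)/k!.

L = (-2 + 72·x + 288·x^2 + 432·x^3 + 216·x^4)·Dx^2 + (1 + 2·x + 36·x^2 + 144·x^3 + 180·x^4 + 72·x^5)·Dx^3  (order 3).
h: a_k = 0, 0, 6, 4, -36, -432/5, 2232/5, 15408/7, -42768/7, -58752, …
ICs: h(0) = 0, h′(0) = 0, h′′(0) = 12.

f: a_k = 0, 6, 0, -18, 0, 486/5, 0, -4374/7, 0, 4374, …
h₀=f(r): pull back L_f along r ⇒ L₀.
h=∫h₀ ⇒ L = L₀·Dx.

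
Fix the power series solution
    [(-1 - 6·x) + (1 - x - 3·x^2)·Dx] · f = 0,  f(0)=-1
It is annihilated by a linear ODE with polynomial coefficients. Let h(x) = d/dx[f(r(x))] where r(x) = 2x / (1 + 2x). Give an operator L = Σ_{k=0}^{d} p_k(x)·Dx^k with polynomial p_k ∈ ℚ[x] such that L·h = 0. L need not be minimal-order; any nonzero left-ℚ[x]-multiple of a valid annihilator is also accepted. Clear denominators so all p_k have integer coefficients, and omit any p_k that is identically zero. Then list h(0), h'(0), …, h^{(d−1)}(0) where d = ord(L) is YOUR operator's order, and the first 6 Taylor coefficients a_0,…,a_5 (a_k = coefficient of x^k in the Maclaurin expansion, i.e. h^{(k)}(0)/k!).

f: a_k = -1, -1, -4, -7, -19, -40, …
Substitute x→r, Dx→(1/r')Dx; clear ⇒ L₀.
Differentiate: ansatz ord ≤ ord L₀ ⇒ L.
L = (12 + 72·x + 576·x^2 + 672·x^3) + (-1 - 18·x - 48·x^2 + 136·x^3 + 336·x^4)·Dx  (order 1).
h: a_k = -2, -24, 0, -576, 1440, -13824, …
ICs: h(0) = -2.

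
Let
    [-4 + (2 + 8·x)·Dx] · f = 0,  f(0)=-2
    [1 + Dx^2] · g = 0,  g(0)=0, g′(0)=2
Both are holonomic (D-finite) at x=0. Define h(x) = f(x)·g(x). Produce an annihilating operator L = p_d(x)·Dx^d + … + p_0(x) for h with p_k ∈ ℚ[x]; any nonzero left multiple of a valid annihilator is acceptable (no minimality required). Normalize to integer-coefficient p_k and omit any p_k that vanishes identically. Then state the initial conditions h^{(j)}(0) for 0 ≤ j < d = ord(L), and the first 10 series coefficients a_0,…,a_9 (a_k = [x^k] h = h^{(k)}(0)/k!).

f: a_k = -2, -4, 4, -8, 20, -56, 168, -528, 1716, -5720, …
g: a_k = 0, 2, 0, -1/3, 0, 1/60, 0, -1/2520, 0, 1/181440, …
Sym-product of L_f,L_g gives L₀ (≤ ord 2).
L = (13 + 8·x + 16·x^2) + (-4 - 16·x)·Dx + (1 + 8·x + 16·x^2)·Dx^2  (order 2).
h: a_k = 0, -4, -8, 26/3, -44/3, 1159/30, -547/5, 83009/252, -653603/630, 61260163/18144, …
ICs: h(0) = 0, h′(0) = -4.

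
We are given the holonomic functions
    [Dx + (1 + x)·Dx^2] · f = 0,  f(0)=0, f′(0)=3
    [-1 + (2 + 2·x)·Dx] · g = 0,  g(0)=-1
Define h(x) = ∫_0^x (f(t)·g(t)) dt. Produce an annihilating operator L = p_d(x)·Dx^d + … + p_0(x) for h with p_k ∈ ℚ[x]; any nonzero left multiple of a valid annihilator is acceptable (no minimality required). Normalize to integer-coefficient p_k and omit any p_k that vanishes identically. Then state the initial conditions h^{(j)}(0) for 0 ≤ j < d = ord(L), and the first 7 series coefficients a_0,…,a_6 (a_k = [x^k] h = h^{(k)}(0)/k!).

L = Dx + (4 + 8·x + 4·x^2)·Dx^3  (order 3).
h: a_k = 0, 0, -3/2, 0, 1/32, -1/40, 71/3840, …
ICs: h(0) = 0, h′(0) = 0, h′′(0) = -3.

f: a_k = 0, 3, -3/2, 1, -3/4, 3/5, -1/2, …
g: a_k = -1, -1/2, 1/8, -1/16, 5/128, -7/256, 21/1024, …
h₀=f·g: eliminate ⇒ L₀, order ≤ 2·1.
Integrate: L := L₀·Dx.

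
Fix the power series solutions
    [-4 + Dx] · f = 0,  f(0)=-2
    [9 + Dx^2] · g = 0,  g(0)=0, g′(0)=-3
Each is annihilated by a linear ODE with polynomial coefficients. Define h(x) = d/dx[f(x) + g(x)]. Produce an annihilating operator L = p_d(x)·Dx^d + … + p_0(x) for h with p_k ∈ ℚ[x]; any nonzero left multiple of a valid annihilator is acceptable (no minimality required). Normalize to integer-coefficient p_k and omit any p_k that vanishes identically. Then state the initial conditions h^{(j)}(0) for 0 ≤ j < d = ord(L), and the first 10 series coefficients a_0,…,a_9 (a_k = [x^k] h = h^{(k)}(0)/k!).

f: a_k = -2, -8, -16, -64/3, -64/3, -256/15, -512/45, -2048/315, -1024/315, -4096/2835, …
g: a_k = 0, -3, 0, 9/2, 0, -81/40, 0, 243/560, 0, -243/4480, …
Sum ⇒ L₀ = lclm(L_f,L_g) in ℚ(x)⟨Dx⟩.
h₀' ⇒ L via d/dx closure of L₀.
L = 36 - 9·Dx + 4·Dx^2 - Dx^3  (order 3).
h: a_k = -11, -32, -101/2, -256/3, -2291/24, -1024/15, -30581/720, -8192/315, -543971/40320, -16384/2835, …
ICs: h(0) = -11, h′(0) = -32, h′′(0) = -101.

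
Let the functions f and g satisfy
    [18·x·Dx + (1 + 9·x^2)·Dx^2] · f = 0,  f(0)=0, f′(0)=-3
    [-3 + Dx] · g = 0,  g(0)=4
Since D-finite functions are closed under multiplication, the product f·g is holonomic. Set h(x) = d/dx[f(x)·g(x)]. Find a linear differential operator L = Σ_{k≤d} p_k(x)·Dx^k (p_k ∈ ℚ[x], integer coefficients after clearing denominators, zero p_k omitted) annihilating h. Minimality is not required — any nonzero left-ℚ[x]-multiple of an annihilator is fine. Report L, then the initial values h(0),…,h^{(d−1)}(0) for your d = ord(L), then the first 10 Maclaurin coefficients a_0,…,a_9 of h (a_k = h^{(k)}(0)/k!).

f: a_k = 0, -3, 0, 9, 0, -243/5, 0, 2187/7, 0, -2187, …
g: a_k = 4, 12, 18, 18, 27/2, 81/10, 81/20, 243/140, 729/1120, 243/1120, …
L₀ := L_f ⊗_s L_g (sym. prod.), ord ≤ 2.
Differentiate: ansatz ord ≤ ord L₀ ⇒ L.
L = (9 + 135·x - 243·x^2 + 243·x^3) + (-54·x + 108·x^2 - 162·x^3)·Dx + (-1 + 3·x - 9·x^2 + 27·x^3)·Dx^2  (order 2).
h: a_k = -12, -72, -54, 216, -729/2, -2673, 67797/20, 164754/7, -7551711/224, -117594261/560, …
ICs: h(0) = -12, h′(0) = -72.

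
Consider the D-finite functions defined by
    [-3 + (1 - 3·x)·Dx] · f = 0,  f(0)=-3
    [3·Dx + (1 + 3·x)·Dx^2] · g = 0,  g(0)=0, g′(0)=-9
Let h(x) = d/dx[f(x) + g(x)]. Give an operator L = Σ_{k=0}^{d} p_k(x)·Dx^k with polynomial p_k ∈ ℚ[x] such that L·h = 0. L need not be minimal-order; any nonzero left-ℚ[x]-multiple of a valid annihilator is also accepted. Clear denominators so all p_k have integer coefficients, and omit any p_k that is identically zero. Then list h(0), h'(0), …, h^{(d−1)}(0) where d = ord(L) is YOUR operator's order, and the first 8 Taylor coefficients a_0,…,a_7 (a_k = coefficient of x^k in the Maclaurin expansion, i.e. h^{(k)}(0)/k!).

f: a_k = -3, -9, -27, -81, -243, -729, -2187, -6561, …
g: a_k = 0, -9, 27/2, -27, 243/4, -729/5, 729/2, -6561/7, …
L₀ := lclm(L_f,L_g); ord L₀ ≤ 1+2.
Differentiate: ansatz ord ≤ ord L₀ ⇒ L.
L = (30 + 18·x) + (4 + 48·x + 36·x^2)·Dx + (-1 - x + 9·x^2 + 9·x^3)·Dx^2  (order 2).
h: a_k = -18, -27, -324, -729, -4374, -10935, -52488, -137781, …
ICs: h(0) = -18, h′(0) = -27.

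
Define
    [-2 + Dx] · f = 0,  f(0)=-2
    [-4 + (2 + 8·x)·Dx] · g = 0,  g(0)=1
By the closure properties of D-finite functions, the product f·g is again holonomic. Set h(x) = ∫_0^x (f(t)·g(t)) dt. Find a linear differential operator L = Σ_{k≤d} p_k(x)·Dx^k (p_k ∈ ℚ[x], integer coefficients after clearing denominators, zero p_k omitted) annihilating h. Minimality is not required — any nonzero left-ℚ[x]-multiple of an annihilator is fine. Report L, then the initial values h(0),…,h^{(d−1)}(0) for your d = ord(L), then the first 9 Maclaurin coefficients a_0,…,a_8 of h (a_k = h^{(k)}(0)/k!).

L = (-4 - 8·x)·Dx + (1 + 4·x)·Dx^2  (order 2).
h: a_k = 0, -2, -4, -8/3, -8/3, 16/15, -224/45, 3904/315, -11104/315, …
ICs: h(0) = 0, h′(0) = -2.

f: a_k = -2, -4, -4, -8/3, -4/3, -8/15, -8/45, -16/315, -4/315, …
g: a_k = 1, 2, -2, 4, -10, 28, -84, 264, -858, …
Product ⇒ symmetric product L₀, ord ≤ 1.
h=∫h₀ ⇒ L = L₀·Dx.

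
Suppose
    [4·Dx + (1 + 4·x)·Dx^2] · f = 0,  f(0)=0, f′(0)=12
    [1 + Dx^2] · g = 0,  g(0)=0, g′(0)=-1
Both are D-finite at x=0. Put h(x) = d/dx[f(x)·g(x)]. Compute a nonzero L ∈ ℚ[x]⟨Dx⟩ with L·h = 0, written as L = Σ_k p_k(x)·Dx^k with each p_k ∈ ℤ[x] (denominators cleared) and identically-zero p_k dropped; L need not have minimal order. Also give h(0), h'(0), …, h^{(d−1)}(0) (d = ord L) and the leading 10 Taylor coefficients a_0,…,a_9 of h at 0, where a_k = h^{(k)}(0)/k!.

f: a_k = 0, 12, -24, 64, -192, 3072/5, -2048, 49152/7, -24576, 262144/3, …
g: a_k = 0, -1, 0, 1/6, 0, -1/120, 0, 1/5040, 0, -1/362880, …
Product ⇒ symmetric product L₀, ord ≤ 4.
Differentiate: ansatz ord ≤ ord L₀ ⇒ L.
L = (-12355 - 1064·x - 6288·x^2 - 16128·x^3 - 13568·x^4 + 6144·x^5 + 4096·x^6) + (-3384 - 15968·x - 14080·x^2 - 15360·x^3 + 10240·x^4 + 8192·x^5)·Dx + (-12502 - 2384·x - 10016·x^2 - 19968·x^3 - 14848·x^4 + 12288·x^5 + 8192·x^6)·Dx^2 + (-3384 - 15968·x - 14080·x^2 - 15360·x^3 + 10240·x^4 + 8192·x^5)·Dx^3 + (-147 - 1320·x - 3728·x^2 - 3840·x^3 - 1280·x^4 + 6144·x^5 + 4096·x^6)·Dx^4  (order 4).
h: a_k = 0, -24, 72, -248, 940, -3623, 70567/5, -1162534/21, 3053769/14, -1862268947/2160, …
ICs: h(0) = 0, h′(0) = -24, h′′(0) = 144, h′′′(0) = -1488.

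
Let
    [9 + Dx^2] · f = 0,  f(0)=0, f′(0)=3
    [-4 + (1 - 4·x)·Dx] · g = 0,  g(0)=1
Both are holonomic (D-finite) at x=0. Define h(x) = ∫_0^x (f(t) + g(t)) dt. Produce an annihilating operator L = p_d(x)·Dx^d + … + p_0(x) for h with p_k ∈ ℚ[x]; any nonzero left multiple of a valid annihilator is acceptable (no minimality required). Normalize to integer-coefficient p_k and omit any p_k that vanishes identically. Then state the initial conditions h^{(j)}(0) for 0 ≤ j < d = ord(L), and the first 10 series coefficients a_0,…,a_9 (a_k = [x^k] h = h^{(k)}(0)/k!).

L = (-3780 + 2592·x - 5184·x^2)·Dx + (369 - 2124·x + 3888·x^2 - 5184·x^3)·Dx^2 + (-420 + 288·x - 576·x^2)·Dx^3 + (41 - 236·x + 432·x^2 - 576·x^3)·Dx^4  (order 4).
h: a_k = 0, 1, 7/2, 16/3, 119/8, 256/5, 41041/240, 4096/7, 9174797/4480, 65536/9, …
ICs: h(0) = 0, h′(0) = 1, h′′(0) = 7, h′′′(0) = 32.

f: a_k = 0, 3, 0, -9/2, 0, 81/40, 0, -243/560, 0, 243/4480, …
g: a_k = 1, 4, 16, 64, 256, 1024, 4096, 16384, 65536, 262144, …
h₀=f+g: left-lcm gives L₀, ord ≤ 3.
h=∫₀ˣh₀: take L = L₀·Dx.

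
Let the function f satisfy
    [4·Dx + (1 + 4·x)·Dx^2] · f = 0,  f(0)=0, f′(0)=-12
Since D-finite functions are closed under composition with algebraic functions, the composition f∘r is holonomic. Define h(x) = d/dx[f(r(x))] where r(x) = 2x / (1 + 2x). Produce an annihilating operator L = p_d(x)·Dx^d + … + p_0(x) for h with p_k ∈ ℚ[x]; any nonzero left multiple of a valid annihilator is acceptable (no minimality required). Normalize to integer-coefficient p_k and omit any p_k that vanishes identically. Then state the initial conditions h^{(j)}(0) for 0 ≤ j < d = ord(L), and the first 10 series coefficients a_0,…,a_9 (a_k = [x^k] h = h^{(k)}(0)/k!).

f: a_k = 0, -12, 24, -64, 192, -3072/5, 2048, -49152/7, 24576, -262144/3, …
f∘r: x↦r, Dx↦Dx/r' in L_f ⇒ L₀.
h₀' ⇒ L via d/dx closure of L₀.
L = (12 + 40·x) + (1 + 12·x + 20·x^2)·Dx  (order 1).
h: a_k = -24, 288, -2976, 29952, -299904, 2999808, -29999616, 299999232, -2999998464, 29999996928, …
ICs: h(0) = -24.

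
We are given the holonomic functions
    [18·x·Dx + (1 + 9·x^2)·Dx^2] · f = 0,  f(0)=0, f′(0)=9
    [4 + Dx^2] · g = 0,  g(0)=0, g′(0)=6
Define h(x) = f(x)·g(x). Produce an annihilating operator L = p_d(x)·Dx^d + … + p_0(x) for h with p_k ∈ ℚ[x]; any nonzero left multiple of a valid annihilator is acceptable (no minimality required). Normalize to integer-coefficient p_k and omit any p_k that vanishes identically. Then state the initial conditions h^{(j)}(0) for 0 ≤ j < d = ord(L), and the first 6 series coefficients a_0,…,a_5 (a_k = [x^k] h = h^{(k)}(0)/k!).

L = (2080 + 50256·x^2 + 89424·x^4 + 186624·x^6 + 419904·x^8) + (3168·x + 38880·x^3 + 139968·x^5 + 419904·x^7)·Dx + (572 + 13788·x^2 + 33048·x^4 + 93312·x^6 + 209952·x^8)·Dx^2 + (792·x + 9720·x^3 + 34992·x^5 + 104976·x^7)·Dx^3 + (13 + 306·x^2 + 2673·x^4 + 11664·x^6 + 26244·x^8)·Dx^4  (order 4).
h: a_k = 0, 0, 54, 0, -198, 0, …
ICs: h(0) = 0, h′(0) = 0, h′′(0) = 108, h′′′(0) = 0.

f: a_k = 0, 9, 0, -27, 0, 729/5, …
g: a_k = 0, 6, 0, -4, 0, 4/5, …
Product ⇒ symmetric product L₀, ord ≤ 4.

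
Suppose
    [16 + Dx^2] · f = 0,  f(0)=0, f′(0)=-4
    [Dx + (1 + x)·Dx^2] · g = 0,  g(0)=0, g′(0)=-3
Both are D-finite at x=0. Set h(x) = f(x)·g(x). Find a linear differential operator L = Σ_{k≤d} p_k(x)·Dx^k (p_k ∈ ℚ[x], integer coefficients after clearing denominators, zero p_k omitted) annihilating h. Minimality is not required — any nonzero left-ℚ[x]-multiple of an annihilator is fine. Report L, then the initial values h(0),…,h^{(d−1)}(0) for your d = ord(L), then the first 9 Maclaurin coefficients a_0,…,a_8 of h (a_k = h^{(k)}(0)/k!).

f: a_k = 0, -4, 0, 32/3, 0, -128/15, 0, 1024/315, 0, …
g: a_k = 0, -3, 3/2, -1, 3/4, -3/5, 1/2, -3/7, 3/8, …
Sym-product of L_f,L_g gives L₀ (≤ ord 4).
L = (15072 + 62976·x + 97024·x^2 + 65536·x^3 + 16384·x^4) + (1984 + 6080·x + 6144·x^2 + 2048·x^3)·Dx + (1950 + 8000·x + 12192·x^2 + 8192·x^3 + 2048·x^4)·Dx^2 + (124 + 380·x + 384·x^2 + 128·x^3)·Dx^3 + (63 + 254·x + 383·x^2 + 256·x^3 + 64·x^4)·Dx^4  (order 4).
h: a_k = 0, 0, 12, -6, -28, 13, 52/3, -34/5, -124/21, …
ICs: h(0) = 0, h′(0) = 0, h′′(0) = 24, h′′′(0) = -36.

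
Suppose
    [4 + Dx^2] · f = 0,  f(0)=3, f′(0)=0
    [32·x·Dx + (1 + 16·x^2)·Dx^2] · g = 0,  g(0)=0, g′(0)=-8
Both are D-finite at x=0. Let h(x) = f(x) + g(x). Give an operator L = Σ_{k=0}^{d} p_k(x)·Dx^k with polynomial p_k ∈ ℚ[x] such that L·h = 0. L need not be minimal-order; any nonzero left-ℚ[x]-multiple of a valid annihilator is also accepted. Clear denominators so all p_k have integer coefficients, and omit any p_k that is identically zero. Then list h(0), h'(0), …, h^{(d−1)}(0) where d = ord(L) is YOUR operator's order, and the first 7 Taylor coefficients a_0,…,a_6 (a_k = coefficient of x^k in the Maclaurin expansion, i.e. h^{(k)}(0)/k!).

f: a_k = 3, 0, -6, 0, 2, 0, -4/15, …
g: a_k = 0, -8, 0, 128/3, 0, -2048/5, 0, …
Weyl lclm of L_f,L_g ⇒ L₀ (ord ≤ 4).
L = (-6016·x + 102400·x^3 + 32768·x^5)·Dx + (-28 + 1216·x^2 + 27648·x^4 + 16384·x^6)·Dx^2 + (-1504·x + 25600·x^3 + 8192·x^5)·Dx^3 + (-7 + 304·x^2 + 6912·x^4 + 4096·x^6)·Dx^4  (order 4).
h: a_k = 3, -8, -6, 128/3, 2, -2048/5, -4/15, …
ICs: h(0) = 3, h′(0) = -8, h′′(0) = -12, h′′′(0) = 256.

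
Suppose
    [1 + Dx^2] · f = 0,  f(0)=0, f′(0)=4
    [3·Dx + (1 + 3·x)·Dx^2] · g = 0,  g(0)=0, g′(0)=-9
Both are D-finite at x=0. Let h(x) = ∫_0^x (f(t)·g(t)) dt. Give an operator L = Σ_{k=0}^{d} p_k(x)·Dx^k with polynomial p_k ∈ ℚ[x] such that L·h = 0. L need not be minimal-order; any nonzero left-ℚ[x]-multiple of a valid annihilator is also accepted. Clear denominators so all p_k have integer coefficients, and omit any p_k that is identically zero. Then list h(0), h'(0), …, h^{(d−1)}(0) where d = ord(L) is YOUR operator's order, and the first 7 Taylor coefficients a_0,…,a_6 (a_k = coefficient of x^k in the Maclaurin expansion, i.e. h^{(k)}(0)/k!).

L = (-203 - 222·x - 189·x^2 + 432·x^3 + 324·x^4)·Dx + (-84 - 108·x + 648·x^2 + 648·x^3)·Dx^2 + (-208 - 228·x - 54·x^2 + 864·x^3 + 648·x^4)·Dx^3 + (-84 - 108·x + 648·x^2 + 648·x^3)·Dx^4 + (-5 - 6·x + 135·x^2 + 432·x^3 + 324·x^4)·Dx^5  (order 5).
h: a_k = 0, 0, 0, -12, 27/2, -102/5, 39, …
ICs: h(0) = 0, h′(0) = 0, h′′(0) = 0, h′′′(0) = -72, h′′′′(0) = 324.

f: a_k = 0, 4, 0, -2/3, 0, 1/30, 0, …
g: a_k = 0, -9, 27/2, -27, 243/4, -729/5, 729/2, …
f·g: L₀ = L_f ⊗_s L_g, ord ≤ 2·2.
h=∫h₀ ⇒ L = L₀·Dx.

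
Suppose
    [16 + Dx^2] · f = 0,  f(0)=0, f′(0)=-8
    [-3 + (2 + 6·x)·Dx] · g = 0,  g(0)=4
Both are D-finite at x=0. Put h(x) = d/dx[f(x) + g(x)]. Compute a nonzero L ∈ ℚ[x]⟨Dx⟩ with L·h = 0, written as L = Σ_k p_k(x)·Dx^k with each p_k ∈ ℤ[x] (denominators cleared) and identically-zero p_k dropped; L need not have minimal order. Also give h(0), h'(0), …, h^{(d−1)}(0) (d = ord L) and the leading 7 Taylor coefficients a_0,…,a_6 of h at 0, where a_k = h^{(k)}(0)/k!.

L = (-9552 - 18432·x - 27648·x^2) + (-2912 - 21024·x - 55296·x^2 - 55296·x^3)·Dx + (-597 - 1152·x - 1728·x^2)·Dx^2 + (-182 - 1314·x - 3456·x^2 - 3456·x^3)·Dx^3  (order 3).
h: a_k = -2, -9, 337/4, -405/8, 9131/192, -45927/128, 23782441/23040, …
ICs: h(0) = -2, h′(0) = -9, h′′(0) = 337/2.

f: a_k = 0, -8, 0, 64/3, 0, -256/15, 0, …
g: a_k = 4, 6, -9/2, 27/4, -405/32, 1701/64, -15309/256, …
Weyl lclm of L_f,L_g ⇒ L₀ (ord ≤ 3).
h₀' ⇒ L via d/dx closure of L₀.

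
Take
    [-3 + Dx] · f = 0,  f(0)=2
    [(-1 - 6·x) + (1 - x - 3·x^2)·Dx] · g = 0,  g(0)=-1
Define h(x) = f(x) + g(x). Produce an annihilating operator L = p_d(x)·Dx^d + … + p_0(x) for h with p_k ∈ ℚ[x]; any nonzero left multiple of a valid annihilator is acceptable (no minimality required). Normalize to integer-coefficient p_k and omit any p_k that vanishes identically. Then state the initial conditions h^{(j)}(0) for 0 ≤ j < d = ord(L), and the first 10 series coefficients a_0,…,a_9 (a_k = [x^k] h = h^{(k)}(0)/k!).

L = (15 + 9·x + 243·x^2 + 162·x^3) + (1 - 36·x - 99·x^2 + 54·x^3 + 81·x^4)·Dx + (-2 + 11·x + 6·x^2 - 36·x^3 - 27·x^4)·Dx^2  (order 2).
h: a_k = 1, 5, 5, 2, -49/4, -719/20, -3799/40, -60517/280, -1137191/2240, -2595917/2240, …
ICs: h(0) = 1, h′(0) = 5.

f: a_k = 2, 6, 9, 9, 27/4, 81/20, 81/40, 243/280, 729/2240, 243/2240, …
g: a_k = -1, -1, -4, -7, -19, -40, -97, -217, -508, -1159, …
Sum ⇒ L₀ = lclm(L_f,L_g) in ℚ(x)⟨Dx⟩.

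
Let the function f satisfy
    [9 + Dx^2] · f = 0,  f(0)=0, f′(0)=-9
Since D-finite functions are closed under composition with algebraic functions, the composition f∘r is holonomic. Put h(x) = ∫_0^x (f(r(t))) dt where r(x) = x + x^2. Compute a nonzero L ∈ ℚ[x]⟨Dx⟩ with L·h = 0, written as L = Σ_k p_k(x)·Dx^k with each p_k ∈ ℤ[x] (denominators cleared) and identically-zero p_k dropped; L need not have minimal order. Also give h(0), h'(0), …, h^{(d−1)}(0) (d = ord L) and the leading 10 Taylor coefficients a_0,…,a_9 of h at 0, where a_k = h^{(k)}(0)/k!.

L = (9 + 54·x + 108·x^2 + 72·x^3)·Dx - 2·Dx^2 + (1 + 2·x)·Dx^3  (order 3).
h: a_k = 0, 0, -9/2, -3, 27/8, 81/10, 459/80, -135/56, -33291/4480, -459/80, …
ICs: h(0) = 0, h′(0) = 0, h′′(0) = -9.

f: a_k = 0, -9, 0, 27/2, 0, -243/40, 0, 729/560, 0, -729/4480, …
Substitute x→r, Dx→(1/r')Dx; clear ⇒ L₀.
Integrate: L := L₀·Dx.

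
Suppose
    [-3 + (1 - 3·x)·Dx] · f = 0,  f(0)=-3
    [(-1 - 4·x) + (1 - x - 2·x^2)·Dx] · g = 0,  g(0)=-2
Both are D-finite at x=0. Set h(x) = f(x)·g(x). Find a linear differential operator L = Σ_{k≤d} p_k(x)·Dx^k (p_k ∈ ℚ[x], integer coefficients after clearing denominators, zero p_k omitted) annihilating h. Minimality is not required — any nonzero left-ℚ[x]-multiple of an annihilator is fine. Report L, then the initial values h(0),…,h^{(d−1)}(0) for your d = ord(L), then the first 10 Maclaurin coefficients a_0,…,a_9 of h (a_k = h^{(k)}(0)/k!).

f: a_k = -3, -9, -27, -81, -243, -729, -2187, -6561, -19683, -59049, …
g: a_k = -2, -2, -6, -10, -22, -42, -86, -170, -342, -682, …
h₀=f·g: eliminate ⇒ L₀, order ≤ 1·1.
L = (-4 + 2·x + 18·x^2) + (1 - 4·x + x^2 + 6·x^3)·Dx  (order 1).
h: a_k = 6, 24, 90, 300, 966, 3024, 9330, 28500, 86526, 261624, …
ICs: h(0) = 6.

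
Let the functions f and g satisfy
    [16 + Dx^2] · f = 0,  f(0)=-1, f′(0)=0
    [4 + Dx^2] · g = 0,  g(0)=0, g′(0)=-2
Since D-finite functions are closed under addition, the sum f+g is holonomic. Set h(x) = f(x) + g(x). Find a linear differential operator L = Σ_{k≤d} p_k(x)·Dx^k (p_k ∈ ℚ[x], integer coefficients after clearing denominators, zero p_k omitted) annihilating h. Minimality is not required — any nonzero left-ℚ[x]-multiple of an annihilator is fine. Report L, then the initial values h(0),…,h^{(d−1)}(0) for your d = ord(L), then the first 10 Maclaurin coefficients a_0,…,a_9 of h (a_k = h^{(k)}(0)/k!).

L = 64 + 20·Dx^2 + Dx^4  (order 4).
h: a_k = -1, -2, 8, 4/3, -32/3, -4/15, 256/45, 8/315, -512/315, -4/2835, …
ICs: h(0) = -1, h′(0) = -2, h′′(0) = 16, h′′′(0) = 8.

f: a_k = -1, 0, 8, 0, -32/3, 0, 256/45, 0, -512/315, 0, …
g: a_k = 0, -2, 0, 4/3, 0, -4/15, 0, 8/315, 0, -4/2835, …
h₀=f+g: left-lcm gives L₀, ord ≤ 4.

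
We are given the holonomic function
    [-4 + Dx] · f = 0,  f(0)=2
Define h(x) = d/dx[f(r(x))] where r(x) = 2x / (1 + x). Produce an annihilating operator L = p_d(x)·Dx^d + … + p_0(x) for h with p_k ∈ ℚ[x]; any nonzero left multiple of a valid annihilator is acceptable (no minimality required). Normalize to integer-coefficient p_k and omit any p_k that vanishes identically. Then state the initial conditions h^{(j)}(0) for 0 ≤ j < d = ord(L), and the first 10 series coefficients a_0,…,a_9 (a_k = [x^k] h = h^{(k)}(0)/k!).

f: a_k = 2, 8, 16, 64/3, 64/3, 256/15, 512/45, 2048/315, 1024/315, 4096/2835, …
h₀=f(r): pull back L_f along r ⇒ L₀.
Differentiate: ansatz ord ≤ ord L₀ ⇒ L.
L = (6 - 2·x) + (-1 - 2·x - x^2)·Dx  (order 1).
h: a_k = 16, 96, 176, 64/3, -176, 736/15, 6448/45, -6016/35, 9008/315, 397216/2835, …
ICs: h(0) = 16.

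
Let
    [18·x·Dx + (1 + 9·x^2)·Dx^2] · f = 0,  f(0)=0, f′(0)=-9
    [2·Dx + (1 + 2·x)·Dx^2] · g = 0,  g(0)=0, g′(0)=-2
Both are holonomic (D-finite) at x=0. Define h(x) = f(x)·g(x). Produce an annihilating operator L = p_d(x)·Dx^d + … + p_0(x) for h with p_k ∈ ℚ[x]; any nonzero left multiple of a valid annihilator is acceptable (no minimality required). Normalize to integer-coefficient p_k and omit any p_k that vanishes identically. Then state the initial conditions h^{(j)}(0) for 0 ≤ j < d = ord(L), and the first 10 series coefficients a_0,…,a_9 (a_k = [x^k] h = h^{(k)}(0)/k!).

L = (792 + 3024·x + 22680·x^2 + 102384·x^3 + 174960·x^4 + 151632·x^5 + 104976·x^7)·Dx + (332 + 4752·x + 28908·x^2 + 127008·x^3 + 351216·x^4 + 542376·x^5 + 408240·x^6 + 157464·x^7 + 367416·x^8)·Dx^2 + (44 + 916·x + 6696·x^2 + 27252·x^3 + 85860·x^4 + 193428·x^5 + 279936·x^6 + 224532·x^7 + 157464·x^8 + 209952·x^9)·Dx^3 + (10 + 76·x + 418·x^2 + 1728·x^3 + 5391·x^4 + 12960·x^5 + 24948·x^6 + 34992·x^7 + 29889·x^8 + 26244·x^9 + 26244·x^10)·Dx^4  (order 4).
h: a_k = 0, 0, 18, -18, -30, 18, 1386/5, -1398/5, -1494, 45198/35, …
ICs: h(0) = 0, h′(0) = 0, h′′(0) = 36, h′′′(0) = -108.

f: a_k = 0, -9, 0, 27, 0, -729/5, 0, 6561/7, 0, -6561, …
g: a_k = 0, -2, 2, -8/3, 4, -32/5, 32/3, -128/7, 32, -512/9, …
L₀ := L_f ⊗_s L_g (sym. prod.), ord ≤ 4.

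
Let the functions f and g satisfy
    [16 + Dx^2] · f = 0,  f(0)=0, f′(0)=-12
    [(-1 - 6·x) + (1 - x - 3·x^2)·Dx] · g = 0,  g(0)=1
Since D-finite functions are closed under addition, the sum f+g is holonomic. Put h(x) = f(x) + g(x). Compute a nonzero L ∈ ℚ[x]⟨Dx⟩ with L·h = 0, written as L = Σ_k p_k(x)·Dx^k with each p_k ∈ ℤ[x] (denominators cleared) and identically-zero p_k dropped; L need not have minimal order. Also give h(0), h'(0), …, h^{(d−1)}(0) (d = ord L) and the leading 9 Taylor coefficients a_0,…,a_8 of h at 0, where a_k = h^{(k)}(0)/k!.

f: a_k = 0, -12, 0, 32, 0, -128/5, 0, 1024/105, 0, …
g: a_k = 1, 1, 4, 7, 19, 40, 97, 217, 508, …
L₀ := lclm(L_f,L_g); ord L₀ ≤ 2+1.
L = (-464 - 2816·x - 416·x^2 - 2112·x^3 - 5760·x^4 - 6912·x^5) + (192 - 304·x - 672·x^2 + 1312·x^3 + 1008·x^4 - 3456·x^5 - 3456·x^6)·Dx + (-29 - 176·x - 26·x^2 - 132·x^3 - 360·x^4 - 432·x^5)·Dx^2 + (12 - 19·x - 42·x^2 + 82·x^3 + 63·x^4 - 216·x^5 - 216·x^6)·Dx^3  (order 3).
h: a_k = 1, -11, 4, 39, 19, 72/5, 97, 23809/105, 508, …
ICs: h(0) = 1, h′(0) = -11, h′′(0) = 8.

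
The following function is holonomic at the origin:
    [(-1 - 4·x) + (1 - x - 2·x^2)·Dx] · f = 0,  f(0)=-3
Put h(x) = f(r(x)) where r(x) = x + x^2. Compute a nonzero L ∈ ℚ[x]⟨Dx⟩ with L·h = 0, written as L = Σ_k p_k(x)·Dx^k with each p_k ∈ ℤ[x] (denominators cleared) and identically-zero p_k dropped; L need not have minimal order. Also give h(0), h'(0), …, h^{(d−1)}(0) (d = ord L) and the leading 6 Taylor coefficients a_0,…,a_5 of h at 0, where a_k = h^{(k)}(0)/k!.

L = (1 + 6·x + 12·x^2 + 8·x^3) + (-1 + x + 3·x^2 + 4·x^3 + 2·x^4)·Dx  (order 1).
h: a_k = -3, -3, -12, -33, -87, -240, …
ICs: h(0) = -3.

f: a_k = -3, -3, -9, -15, -33, -63, …
L₀ from L_f via x↦r, Dx↦r'^{-1}Dx.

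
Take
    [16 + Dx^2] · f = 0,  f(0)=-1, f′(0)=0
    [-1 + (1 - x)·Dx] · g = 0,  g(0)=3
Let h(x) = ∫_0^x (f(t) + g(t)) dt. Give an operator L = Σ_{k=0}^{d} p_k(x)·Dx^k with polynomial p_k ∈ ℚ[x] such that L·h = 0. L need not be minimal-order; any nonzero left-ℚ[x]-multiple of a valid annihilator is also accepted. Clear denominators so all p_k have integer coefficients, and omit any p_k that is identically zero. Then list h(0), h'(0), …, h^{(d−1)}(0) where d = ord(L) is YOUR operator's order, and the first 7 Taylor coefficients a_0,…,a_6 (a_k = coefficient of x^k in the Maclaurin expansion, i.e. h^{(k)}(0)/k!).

L = (-176 + 256·x - 128·x^2)·Dx + (144 - 400·x + 384·x^2 - 128·x^3)·Dx^2 + (-11 + 16·x - 8·x^2)·Dx^3 + (9 - 25·x + 24·x^2 - 8·x^3)·Dx^4  (order 4).
h: a_k = 0, 2, 3/2, 11/3, 3/4, -23/15, 1/2, …
ICs: h(0) = 0, h′(0) = 2, h′′(0) = 3, h′′′(0) = 22.

f: a_k = -1, 0, 8, 0, -32/3, 0, 256/45, …
g: a_k = 3, 3, 3, 3, 3, 3, 3, …
h₀=f+g: left-lcm gives L₀, ord ≤ 3.
Integrate: L := L₀·Dx.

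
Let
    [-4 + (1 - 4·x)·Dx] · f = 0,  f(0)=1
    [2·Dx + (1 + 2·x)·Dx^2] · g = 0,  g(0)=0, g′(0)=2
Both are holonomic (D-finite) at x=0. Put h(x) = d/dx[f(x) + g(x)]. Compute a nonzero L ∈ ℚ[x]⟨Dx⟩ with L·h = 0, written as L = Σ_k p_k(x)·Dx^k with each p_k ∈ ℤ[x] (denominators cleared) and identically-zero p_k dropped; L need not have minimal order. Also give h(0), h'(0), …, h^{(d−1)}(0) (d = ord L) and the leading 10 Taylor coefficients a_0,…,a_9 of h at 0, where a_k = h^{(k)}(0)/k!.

L = (128 + 64·x) + (44 + 224·x + 128·x^2)·Dx + (-5 + 6·x + 48·x^2 + 32·x^3)·Dx^2  (order 2).
h: a_k = 6, 28, 200, 1008, 5152, 24512, 114816, 524032, 2359808, 10484736, …
ICs: h(0) = 6, h′(0) = 28.

f: a_k = 1, 4, 16, 64, 256, 1024, 4096, 16384, 65536, 262144, …
g: a_k = 0, 2, -2, 8/3, -4, 32/5, -32/3, 128/7, -32, 512/9, …
Weyl lclm of L_f,L_g ⇒ L₀ (ord ≤ 3).
h=h₀': d/dx-closure on L₀ ⇒ L.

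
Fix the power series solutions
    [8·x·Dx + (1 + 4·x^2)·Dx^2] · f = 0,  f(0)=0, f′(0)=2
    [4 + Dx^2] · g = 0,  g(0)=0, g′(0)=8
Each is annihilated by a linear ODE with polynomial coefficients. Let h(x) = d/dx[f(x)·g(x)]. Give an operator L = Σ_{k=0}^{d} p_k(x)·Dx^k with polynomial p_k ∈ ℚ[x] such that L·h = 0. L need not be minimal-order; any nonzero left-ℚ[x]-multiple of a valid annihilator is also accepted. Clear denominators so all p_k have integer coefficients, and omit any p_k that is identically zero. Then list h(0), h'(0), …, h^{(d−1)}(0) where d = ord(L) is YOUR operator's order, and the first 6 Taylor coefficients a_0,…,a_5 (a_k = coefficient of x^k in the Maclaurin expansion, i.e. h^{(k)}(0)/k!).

L = (880 + 9408·x^2 + 59008·x^4 + 49152·x^6 + 24576·x^8 + 16384·x^10 + 32768·x^12) + (544·x + 9088·x^3 + 35840·x^5 + 40960·x^7 + 40960·x^9 + 32768·x^11)·Dx + (240 + 2720·x^2 + 17088·x^4 + 18944·x^6 + 16384·x^8 + 16384·x^10 + 16384·x^12)·Dx^2 + (136·x + 2272·x^3 + 8960·x^5 + 10240·x^7 + 10240·x^9 + 8192·x^11)·Dx^3 + (5 + 92·x^2 + 584·x^4 + 1664·x^6 + 2560·x^8 + 3072·x^10 + 2048·x^12)·Dx^4  (order 4).
h: a_k = 0, 32, 0, -128, 0, 1216/3, …
ICs: h(0) = 0, h′(0) = 32, h′′(0) = 0, h′′′(0) = -768.

f: a_k = 0, 2, 0, -8/3, 0, 32/5, …
g: a_k = 0, 8, 0, -16/3, 0, 16/15, …
Product ⇒ symmetric product L₀, ord ≤ 4.
Differentiate: ansatz ord ≤ ord L₀ ⇒ L.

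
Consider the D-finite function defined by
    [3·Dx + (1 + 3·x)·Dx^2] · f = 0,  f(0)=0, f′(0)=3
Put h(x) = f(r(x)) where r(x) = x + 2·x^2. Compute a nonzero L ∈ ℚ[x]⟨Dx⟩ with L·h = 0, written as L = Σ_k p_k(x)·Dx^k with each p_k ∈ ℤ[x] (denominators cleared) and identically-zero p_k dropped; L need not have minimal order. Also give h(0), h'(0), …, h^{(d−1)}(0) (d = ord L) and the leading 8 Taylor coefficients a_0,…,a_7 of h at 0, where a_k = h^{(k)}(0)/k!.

f: a_k = 0, 3, -9/2, 9, -81/4, 243/5, -243/2, 2187/7, …
L₀ from L_f via x↦r, Dx↦r'^{-1}Dx.
L = (-1 + 12·x + 24·x^2)·Dx + (1 + 7·x + 18·x^2 + 24·x^3)·Dx^2  (order 2).
h: a_k = 0, 3, 3/2, -9, 63/4, -27/5, -99/2, 1053/7, …
ICs: h(0) = 0, h′(0) = 3.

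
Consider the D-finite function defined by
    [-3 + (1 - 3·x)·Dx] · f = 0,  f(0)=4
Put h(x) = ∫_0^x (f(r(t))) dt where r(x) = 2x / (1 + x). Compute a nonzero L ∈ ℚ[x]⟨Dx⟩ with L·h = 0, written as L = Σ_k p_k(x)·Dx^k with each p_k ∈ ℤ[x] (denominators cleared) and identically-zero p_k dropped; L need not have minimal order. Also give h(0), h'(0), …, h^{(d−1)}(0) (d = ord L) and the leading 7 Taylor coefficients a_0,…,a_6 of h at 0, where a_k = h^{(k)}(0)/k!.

f: a_k = 4, 12, 36, 108, 324, 972, 2916, …
h₀=f(r): pull back L_f along r ⇒ L₀.
Integrate: L := L₀·Dx.
L = 6·Dx + (-1 + 4·x + 5·x^2)·Dx^2  (order 2).
h: a_k = 0, 4, 12, 40, 150, 600, 2500, …
ICs: h(0) = 0, h′(0) = 4.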